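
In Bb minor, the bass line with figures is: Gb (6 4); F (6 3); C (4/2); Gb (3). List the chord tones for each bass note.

Gb (6/4): Gb, C, Eb.
F (6/3): F, Ab, Db.
C (6/4/2): C, Db, F, Ab.
Gb (5/3): Gb, Bb, Db.

Gb, C, Eb | F, Ab, Db | C, Db, F, Ab | Gb, Bb, Db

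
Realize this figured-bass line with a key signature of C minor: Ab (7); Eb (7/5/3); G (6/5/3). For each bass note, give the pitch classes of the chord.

Ab (7/5/3): Ab, C, Eb, G.
Eb (7/5/3): Eb, G, Bb, D.
G (6/5/3): G, Bb, D, Eb.

Ab, C, Eb, G | Eb, G, Bb, D | G, Bb, D, Eb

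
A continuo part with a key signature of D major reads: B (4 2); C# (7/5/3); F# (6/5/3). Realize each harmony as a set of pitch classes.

B (6/4/2): B, C#, E, G.
C# (7/5/3): C#, E, G, B.
F# (6/5/3): F#, A, C#, D.

B, C#, E, G | C#, E, G, B | F#, A, C#, D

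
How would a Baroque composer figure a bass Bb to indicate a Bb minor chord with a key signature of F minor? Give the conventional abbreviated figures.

Bb is the root of Bb minor, so the chord is in root position.
A triad in root position is figured 5/3, conventionally abbreviated (no figures — root-position triad).

no figures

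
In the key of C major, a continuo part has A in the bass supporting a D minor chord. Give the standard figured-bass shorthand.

A is the fifth of D minor, so the chord is in second inversion.
A triad in second inversion is figured 6/4, conventionally abbreviated 6/4.

6/4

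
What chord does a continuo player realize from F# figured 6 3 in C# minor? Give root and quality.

D# diminished

The figures 6 3 indicate a triad in first inversion.
In first inversion the root lies a sixth above the bass: a sixth above F# in C# minor is D#.
The chord tones are F#, A, D#, giving D# diminished.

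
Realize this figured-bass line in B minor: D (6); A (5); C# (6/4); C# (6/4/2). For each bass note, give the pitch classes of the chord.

D (6/3): D, F#, B.
A (5/3): A, C#, E.
C# (6/4): C#, F#, A.
C# (6/4/2): C#, D, F#, A.

D, F#, B | A, C#, E | C#, F#, A | C#, D, F#, A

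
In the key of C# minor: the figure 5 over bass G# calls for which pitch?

D#

Counting 4 letter steps above G# lands on D; in C# minor, that letter is D#.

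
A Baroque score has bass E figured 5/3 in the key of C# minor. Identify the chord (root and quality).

E major

The figures 5/3 indicate a triad in root position.
In root position the bass is the root, so the root is E.
The chord tones are E, G#, B, giving E major.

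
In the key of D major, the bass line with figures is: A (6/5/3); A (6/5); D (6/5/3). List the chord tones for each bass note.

A (6/5/3): A, C#, E, F#.
A (6/5/3): A, C#, E, F#.
D (6/5/3): D, F#, A, B.

A, C#, E, F# | A, C#, E, F# | D, F#, A, B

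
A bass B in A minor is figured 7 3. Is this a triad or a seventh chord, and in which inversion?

7 3 is shorthand for 7/5/3.
Intervals of 7/5/3 above the bass form a seventh chord; the bass is the root, so this is root position.

seventh chord, root position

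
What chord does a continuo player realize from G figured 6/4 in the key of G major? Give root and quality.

The figures 6/4 indicate a triad in second inversion.
In second inversion the root lies a fourth above the bass: a fourth above G in G major is C.
The chord tones are G, C, E, giving C major.

C major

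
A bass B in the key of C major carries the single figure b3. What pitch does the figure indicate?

Counting 2 letter steps above B lands on D; in C major, that letter is D.
The b3 figure lowers it a semitone, giving Db.

Db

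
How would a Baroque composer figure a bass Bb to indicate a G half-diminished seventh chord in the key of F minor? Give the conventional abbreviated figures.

Bb is the third of G half-diminished seventh, so the chord is in first inversion.
A seventh chord in first inversion is figured 6/5/3, conventionally abbreviated 6/5.

6/5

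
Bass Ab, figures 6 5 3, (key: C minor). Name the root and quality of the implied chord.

F minor seventh

The figures 6 5 3 indicate a seventh chord in first inversion.
In first inversion the root lies a sixth above the bass: a sixth above Ab in C minor is F.
The chord tones are Ab, C, Eb, F, giving F minor seventh.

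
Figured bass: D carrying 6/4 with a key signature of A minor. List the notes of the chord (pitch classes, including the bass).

D, G, B

A fourth above D in this key is G.
A sixth above D in this key is B.
Together with the bass D, this spells G major in second inversion.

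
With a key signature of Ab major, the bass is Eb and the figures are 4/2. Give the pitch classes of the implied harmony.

Eb, F, Ab, C

The written figures 4/2 are shorthand for 6/4/2: the 6 is implied.
A second above Eb in this key is F.
A fourth above Eb in this key is Ab.
A sixth above Eb in this key is C.
Together with the bass Eb, this spells F minor seventh in third inversion.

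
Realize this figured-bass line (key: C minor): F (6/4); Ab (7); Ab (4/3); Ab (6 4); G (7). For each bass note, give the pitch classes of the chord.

F, Bb, D | Ab, C, Eb, G | Ab, C, D, F | Ab, D, F | G, Bb, D, F

F (6/4): F, Bb, D.
Ab (7/5/3): Ab, C, Eb, G.
Ab (6/4/3): Ab, C, D, F.
Ab (6/4): Ab, D, F.
G (7/5/3): G, Bb, D, F.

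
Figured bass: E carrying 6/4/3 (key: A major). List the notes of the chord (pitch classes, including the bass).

A third above E in this key is G#.
A fourth above E in this key is A.
A sixth above E in this key is C#.
Together with the bass E, this spells A major seventh in second inversion.

E, G#, A, C#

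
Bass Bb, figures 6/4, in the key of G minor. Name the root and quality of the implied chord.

Eb major

The figures 6/4 indicate a triad in second inversion.
In second inversion the root lies a fourth above the bass: a fourth above Bb in G minor is Eb.
The chord tones are Bb, Eb, G, giving Eb major.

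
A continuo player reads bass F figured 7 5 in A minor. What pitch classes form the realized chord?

The written figures 7 5 are shorthand for 7/5/3: the 3 is implied.
A third above F in this key is A.
A fifth above F in this key is C.
A seventh above F in this key is E.
Together with the bass F, this spells F major seventh in root position.

F, A, C, E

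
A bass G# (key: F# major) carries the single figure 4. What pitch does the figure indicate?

Counting 3 letter steps above G# lands on C; in F# major, that letter is C#.

C#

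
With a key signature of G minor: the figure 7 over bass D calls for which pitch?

Counting 6 letter steps above D lands on C; in G minor, that letter is C.

C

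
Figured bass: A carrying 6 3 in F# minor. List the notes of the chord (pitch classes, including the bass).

A third above A in this key is C#.
A sixth above A in this key is F#.
Together with the bass A, this spells F# minor in first inversion.

A, C#, F#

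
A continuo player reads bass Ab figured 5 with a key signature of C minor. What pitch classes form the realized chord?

The written figures 5 are shorthand for 5/3: the 3 is implied.
A third above Ab in this key is C.
A fifth above Ab in this key is Eb.
Together with the bass Ab, this spells Ab major in root position.

Ab, C, Eb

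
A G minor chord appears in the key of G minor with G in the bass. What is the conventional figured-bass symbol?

no figures

G is the root of G minor, so the chord is in root position.
A triad in root position is figured 5/3, conventionally abbreviated (no figures — root-position triad).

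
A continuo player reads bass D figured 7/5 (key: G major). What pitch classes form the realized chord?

D, F#, A, C

The written figures 7/5 are shorthand for 7/5/3: the 3 is implied.
A third above D in this key is F#.
A fifth above D in this key is A.
A seventh above D in this key is C.
Together with the bass D, this spells D dominant seventh in root position.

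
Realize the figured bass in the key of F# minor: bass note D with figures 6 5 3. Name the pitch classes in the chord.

D, F#, A, B

A third above D in this key is F#.
A fifth above D in this key is A.
A sixth above D in this key is B.
Together with the bass D, this spells B minor seventh in first inversion.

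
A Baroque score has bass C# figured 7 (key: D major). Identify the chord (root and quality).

The figures 7 indicate a seventh chord in root position.
In root position the bass is the root, so the root is C#.
The chord tones are C#, E, G, B, giving C# half-diminished seventh.

C# half-diminished seventh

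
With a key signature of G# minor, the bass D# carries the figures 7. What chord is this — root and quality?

D# minor seventh

The figures 7 indicate a seventh chord in root position.
In root position the bass is the root, so the root is D#.
The chord tones are D#, F#, A#, C#, giving D# minor seventh.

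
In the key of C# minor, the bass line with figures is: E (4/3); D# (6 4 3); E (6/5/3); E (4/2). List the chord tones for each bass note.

E, G#, A, C# | D#, F#, G#, B | E, G#, B, C# | E, F#, A, C#

E (6/4/3): E, G#, A, C#.
D# (6/4/3): D#, F#, G#, B.
E (6/5/3): E, G#, B, C#.
E (6/4/2): E, F#, A, C#.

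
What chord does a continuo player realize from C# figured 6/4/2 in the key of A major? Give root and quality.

D major seventh

The figures 6/4/2 indicate a seventh chord in third inversion.
In third inversion the root lies a second above the bass: a second above C# in A major is D.
The chord tones are C#, D, F#, A, giving D major seventh.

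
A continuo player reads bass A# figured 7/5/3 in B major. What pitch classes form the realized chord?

A#, C#, E, G#

A third above A# in this key is C#.
A fifth above A# in this key is E.
A seventh above A# in this key is G#.
Together with the bass A#, this spells A# half-diminished seventh in root position.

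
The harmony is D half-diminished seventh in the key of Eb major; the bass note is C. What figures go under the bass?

C is the seventh of D half-diminished seventh, so the chord is in third inversion.
A seventh chord in third inversion is figured 6/4/2, conventionally abbreviated 4/2.

4/2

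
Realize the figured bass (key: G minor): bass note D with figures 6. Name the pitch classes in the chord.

D, F, Bb

The written figures 6 are shorthand for 6/3: the 3 is implied.
A third above D in this key is F.
A sixth above D in this key is Bb.
Together with the bass D, this spells Bb major in first inversion.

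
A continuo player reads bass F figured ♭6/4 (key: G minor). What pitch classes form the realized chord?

A fourth above F in this key is Bb.
A sixth above F in this key is D, lowered to Db by the flat.
Together with the bass F, this spells Bb minor in second inversion.

F, Bb, Db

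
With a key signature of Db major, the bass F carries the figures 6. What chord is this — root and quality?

The figures 6 indicate a triad in first inversion.
In first inversion the root lies a sixth above the bass: a sixth above F in Db major is Db.
The chord tones are F, Ab, Db, giving Db major.

Db major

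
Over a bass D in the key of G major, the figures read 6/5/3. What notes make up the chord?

A third above D in this key is F#.
A fifth above D in this key is A.
A sixth above D in this key is B.
Together with the bass D, this spells B minor seventh in first inversion.

D, F#, A, B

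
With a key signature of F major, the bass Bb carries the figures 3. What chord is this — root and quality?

The figures 3 indicate a triad in root position.
In root position the bass is the root, so the root is Bb.
The chord tones are Bb, D, F, giving Bb major.

Bb major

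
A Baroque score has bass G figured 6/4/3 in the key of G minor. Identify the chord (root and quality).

C minor seventh

The figures 6/4/3 indicate a seventh chord in second inversion.
In second inversion the root lies a fourth above the bass: a fourth above G in G minor is C.
The chord tones are G, Bb, C, Eb, giving C minor seventh.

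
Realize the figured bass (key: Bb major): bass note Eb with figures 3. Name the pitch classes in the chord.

Eb, G, Bb

The written figures 3 are shorthand for 5/3: the 5 is implied.
A third above Eb in this key is G.
A fifth above Eb in this key is Bb.
Together with the bass Eb, this spells Eb major in root position.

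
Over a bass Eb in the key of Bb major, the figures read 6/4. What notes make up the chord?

A fourth above Eb in this key is A.
A sixth above Eb in this key is C.
Together with the bass Eb, this spells A diminished in second inversion.

Eb, A, C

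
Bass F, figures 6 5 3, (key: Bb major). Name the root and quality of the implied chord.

D minor seventh

The figures 6 5 3 indicate a seventh chord in first inversion.
In first inversion the root lies a sixth above the bass: a sixth above F in Bb major is D.
The chord tones are F, A, C, D, giving D minor seventh.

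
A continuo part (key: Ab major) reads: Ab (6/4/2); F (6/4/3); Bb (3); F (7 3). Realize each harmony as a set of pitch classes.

Ab (6/4/2): Ab, Bb, Db, F.
F (6/4/3): F, Ab, Bb, Db.
Bb (5/3): Bb, Db, F.
F (7/5/3): F, Ab, C, Eb.

Ab, Bb, Db, F | F, Ab, Bb, Db | Bb, Db, F | F, Ab, C, Eb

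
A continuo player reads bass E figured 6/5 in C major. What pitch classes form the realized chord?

The written figures 6/5 are shorthand for 6/5/3: the 3 is implied.
A third above E in this key is G.
A fifth above E in this key is B.
A sixth above E in this key is C.
Together with the bass E, this spells C major seventh in first inversion.

E, G, B, C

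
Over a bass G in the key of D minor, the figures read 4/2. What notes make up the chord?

G, A, C, E

The written figures 4/2 are shorthand for 6/4/2: the 6 is implied.
A second above G in this key is A.
A fourth above G in this key is C.
A sixth above G in this key is E.
Together with the bass G, this spells A minor seventh in third inversion.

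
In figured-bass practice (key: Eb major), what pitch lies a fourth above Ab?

D

Counting 3 letter steps above Ab lands on D; in Eb major, that letter is D.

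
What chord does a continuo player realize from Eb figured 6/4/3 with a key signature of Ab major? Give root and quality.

The figures 6/4/3 indicate a seventh chord in second inversion.
In second inversion the root lies a fourth above the bass: a fourth above Eb in Ab major is Ab.
The chord tones are Eb, G, Ab, C, giving Ab major seventh.

Ab major seventh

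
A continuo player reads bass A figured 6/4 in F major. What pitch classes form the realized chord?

A fourth above A in this key is D.
A sixth above A in this key is F.
Together with the bass A, this spells D minor in second inversion.

A, D, F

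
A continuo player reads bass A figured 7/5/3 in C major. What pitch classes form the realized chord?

A, C, E, G

A third above A in this key is C.
A fifth above A in this key is E.
A seventh above A in this key is G.
Together with the bass A, this spells A minor seventh in root position.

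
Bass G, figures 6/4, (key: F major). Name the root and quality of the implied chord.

The figures 6/4 indicate a triad in second inversion.
In second inversion the root lies a fourth above the bass: a fourth above G in F major is C.
The chord tones are G, C, E, giving C major.

C major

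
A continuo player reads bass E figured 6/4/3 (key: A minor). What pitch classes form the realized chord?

A third above E in this key is G.
A fourth above E in this key is A.
A sixth above E in this key is C.
Together with the bass E, this spells A minor seventh in second inversion.

E, G, A, C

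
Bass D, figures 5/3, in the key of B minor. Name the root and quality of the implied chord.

D major

The figures 5/3 indicate a triad in root position.
In root position the bass is the root, so the root is D.
The chord tones are D, F#, A, giving D major.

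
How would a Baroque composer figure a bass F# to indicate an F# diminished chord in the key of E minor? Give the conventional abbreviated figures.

no figures

F# is the root of F# diminished, so the chord is in root position.
A triad in root position is figured 5/3, conventionally abbreviated (no figures — root-position triad).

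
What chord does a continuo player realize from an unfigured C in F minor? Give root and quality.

C minor

An unfigured bass indicates a triad in root position.
In root position the bass is the root, so the root is C.
The chord tones are C, Eb, G, giving C minor.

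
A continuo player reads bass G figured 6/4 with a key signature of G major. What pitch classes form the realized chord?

G, C, E

A fourth above G in this key is C.
A sixth above G in this key is E.
Together with the bass G, this spells C major in second inversion.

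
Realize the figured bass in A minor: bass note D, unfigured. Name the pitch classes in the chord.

D, F, A

An unfigured bass implies 5/3.
A third above D in this key is F.
A fifth above D in this key is A.
Together with the bass D, this spells D minor in root position.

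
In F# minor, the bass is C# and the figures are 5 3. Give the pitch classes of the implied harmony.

C#, E, G#

A third above C# in this key is E.
A fifth above C# in this key is G#.
Together with the bass C#, this spells C# minor in root position.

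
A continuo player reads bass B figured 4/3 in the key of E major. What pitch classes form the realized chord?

The written figures 4/3 are shorthand for 6/4/3: the 6 is implied.
A third above B in this key is D#.
A fourth above B in this key is E.
A sixth above B in this key is G#.
Together with the bass B, this spells E major seventh in second inversion.

B, D#, E, G#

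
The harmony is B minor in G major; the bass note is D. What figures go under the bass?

6

D is the third of B minor, so the chord is in first inversion.
A triad in first inversion is figured 6/3, conventionally abbreviated 6.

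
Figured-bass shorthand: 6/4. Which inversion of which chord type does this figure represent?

Intervals of 6/4 above the bass form a triad; the bass is the fifth, so this is second inversion.

triad, second inversion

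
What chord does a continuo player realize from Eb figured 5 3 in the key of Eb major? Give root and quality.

Eb major

The figures 5 3 indicate a triad in root position.
In root position the bass is the root, so the root is Eb.
The chord tones are Eb, G, Bb, giving Eb major.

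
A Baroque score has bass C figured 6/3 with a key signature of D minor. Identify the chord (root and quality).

The figures 6/3 indicate a triad in first inversion.
In first inversion the root lies a sixth above the bass: a sixth above C in D minor is A.
The chord tones are C, E, A, giving A minor.

A minor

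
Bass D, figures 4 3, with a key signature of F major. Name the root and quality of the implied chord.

G minor seventh

The figures 4 3 indicate a seventh chord in second inversion.
In second inversion the root lies a fourth above the bass: a fourth above D in F major is G.
The chord tones are D, F, G, Bb, giving G minor seventh.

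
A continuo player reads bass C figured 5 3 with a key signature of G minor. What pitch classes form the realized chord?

C, Eb, G

A third above C in this key is Eb.
A fifth above C in this key is G.
Together with the bass C, this spells C minor in root position.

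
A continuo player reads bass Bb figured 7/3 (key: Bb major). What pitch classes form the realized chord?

The written figures 7/3 are shorthand for 7/5/3: the 5 is implied.
A third above Bb in this key is D.
A fifth above Bb in this key is F.
A seventh above Bb in this key is A.
Together with the bass Bb, this spells Bb major seventh in root position.

Bb, D, F, A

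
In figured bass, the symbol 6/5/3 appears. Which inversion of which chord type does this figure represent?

seventh chord, first inversion

Intervals of 6/5/3 above the bass form a seventh chord; the bass is the third, so this is first inversion.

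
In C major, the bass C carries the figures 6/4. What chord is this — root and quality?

F major

The figures 6/4 indicate a triad in second inversion.
In second inversion the root lies a fourth above the bass: a fourth above C in C major is F.
The chord tones are C, F, A, giving F major.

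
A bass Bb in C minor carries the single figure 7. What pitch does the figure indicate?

Ab

Counting 6 letter steps above Bb lands on A; in C minor, that letter is Ab.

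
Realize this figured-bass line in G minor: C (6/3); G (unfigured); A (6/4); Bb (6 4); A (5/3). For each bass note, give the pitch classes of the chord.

C (6/3): C, Eb, A.
G (5/3): G, Bb, D.
A (6/4): A, D, F.
Bb (6/4): Bb, Eb, G.
A (5/3): A, C, Eb.

C, Eb, A | G, Bb, D | A, D, F | Bb, Eb, G | A, C, Eb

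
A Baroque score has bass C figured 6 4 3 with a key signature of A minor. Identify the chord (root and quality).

The figures 6 4 3 indicate a seventh chord in second inversion.
In second inversion the root lies a fourth above the bass: a fourth above C in A minor is F.
The chord tones are C, E, F, A, giving F major seventh.

F major seventh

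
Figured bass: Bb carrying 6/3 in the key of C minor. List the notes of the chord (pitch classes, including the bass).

A third above Bb in this key is D.
A sixth above Bb in this key is G.
Together with the bass Bb, this spells G minor in first inversion.

Bb, D, G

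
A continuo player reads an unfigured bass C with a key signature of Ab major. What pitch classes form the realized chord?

C, Eb, G

An unfigured bass implies 5/3.
A third above C in this key is Eb.
A fifth above C in this key is G.
Together with the bass C, this spells C minor in root position.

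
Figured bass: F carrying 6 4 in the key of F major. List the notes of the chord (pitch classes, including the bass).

A fourth above F in this key is Bb.
A sixth above F in this key is D.
Together with the bass F, this spells Bb major in second inversion.

F, Bb, D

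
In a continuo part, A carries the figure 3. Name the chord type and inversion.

triad, root position

3 is shorthand for 5/3.
Intervals of 5/3 above the bass form a triad; the bass is the root, so this is root position.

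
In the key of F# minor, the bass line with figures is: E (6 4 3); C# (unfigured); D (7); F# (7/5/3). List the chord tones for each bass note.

E, G#, A, C# | C#, E, G# | D, F#, A, C# | F#, A, C#, E

E (6/4/3): E, G#, A, C#.
C# (5/3): C#, E, G#.
D (7/5/3): D, F#, A, C#.
F# (7/5/3): F#, A, C#, E.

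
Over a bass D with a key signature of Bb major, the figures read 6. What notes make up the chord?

The written figures 6 are shorthand for 6/3: the 3 is implied.
A third above D in this key is F.
A sixth above D in this key is Bb.
Together with the bass D, this spells Bb major in first inversion.

D, F, Bb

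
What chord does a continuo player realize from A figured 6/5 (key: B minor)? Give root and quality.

F# minor seventh

The figures 6/5 indicate a seventh chord in first inversion.
In first inversion the root lies a sixth above the bass: a sixth above A in B minor is F#.
The chord tones are A, C#, E, F#, giving F# minor seventh.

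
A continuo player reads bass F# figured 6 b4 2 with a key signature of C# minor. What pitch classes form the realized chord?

F#, G#, Bb, D#

A second above F# in this key is G#.
A fourth above F# in this key is B, lowered to Bb by the flat.
A sixth above F# in this key is D#.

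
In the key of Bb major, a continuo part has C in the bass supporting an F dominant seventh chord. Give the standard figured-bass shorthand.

C is the fifth of F dominant seventh, so the chord is in second inversion.
A seventh chord in second inversion is figured 6/4/3, conventionally abbreviated 4/3.

4/3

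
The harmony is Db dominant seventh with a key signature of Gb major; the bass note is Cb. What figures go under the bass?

Cb is the seventh of Db dominant seventh, so the chord is in third inversion.
A seventh chord in third inversion is figured 6/4/2, conventionally abbreviated 4/2.

4/2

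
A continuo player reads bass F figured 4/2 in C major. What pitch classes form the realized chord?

F, G, B, D

The written figures 4/2 are shorthand for 6/4/2: the 6 is implied.
A second above F in this key is G.
A fourth above F in this key is B.
A sixth above F in this key is D.
Together with the bass F, this spells G dominant seventh in third inversion.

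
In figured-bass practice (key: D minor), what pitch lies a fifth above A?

E

Counting 4 letter steps above A lands on E; in D minor, that letter is E.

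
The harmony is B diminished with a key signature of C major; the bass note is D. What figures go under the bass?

6

D is the third of B diminished, so the chord is in first inversion.
A triad in first inversion is figured 6/3, conventionally abbreviated 6.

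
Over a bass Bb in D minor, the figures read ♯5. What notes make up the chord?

The written figures ♯5 are shorthand for 5/3: the 3 is implied.
A third above Bb in this key is D.
A fifth above Bb in this key is F, raised to F# by the sharp.
Together with the bass Bb, this spells Bb augmented in root position.

Bb, D, F#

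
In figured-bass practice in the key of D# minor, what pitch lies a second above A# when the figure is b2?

Bb

Counting 1 letter step above A# lands on B; in D# minor, that letter is B.
The b2 figure lowers it a semitone, giving Bb.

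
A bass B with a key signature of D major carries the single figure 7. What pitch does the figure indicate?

Counting 6 letter steps above B lands on A; in D major, that letter is A.

A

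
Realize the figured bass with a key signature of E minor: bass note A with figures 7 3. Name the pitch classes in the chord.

The written figures 7 3 are shorthand for 7/5/3: the 5 is implied.
A third above A in this key is C.
A fifth above A in this key is E.
A seventh above A in this key is G.
Together with the bass A, this spells A minor seventh in root position.

A, C, E, G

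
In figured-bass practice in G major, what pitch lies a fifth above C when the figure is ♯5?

Counting 4 letter steps above C lands on G; in G major, that letter is G.
The #5 figure raises it a semitone, giving G#.

G#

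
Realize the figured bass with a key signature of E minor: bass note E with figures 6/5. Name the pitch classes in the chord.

E, G, B, C

The written figures 6/5 are shorthand for 6/5/3: the 3 is implied.
A third above E in this key is G.
A fifth above E in this key is B.
A sixth above E in this key is C.
Together with the bass E, this spells C major seventh in first inversion.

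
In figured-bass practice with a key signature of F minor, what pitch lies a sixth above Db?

Bb

Counting 5 letter steps above Db lands on B; in F minor, that letter is Bb.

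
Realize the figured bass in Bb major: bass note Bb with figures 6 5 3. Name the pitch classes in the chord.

Bb, D, F, G

A third above Bb in this key is D.
A fifth above Bb in this key is F.
A sixth above Bb in this key is G.
Together with the bass Bb, this spells G minor seventh in first inversion.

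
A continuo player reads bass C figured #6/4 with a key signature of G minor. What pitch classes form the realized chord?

A fourth above C in this key is F.
A sixth above C in this key is A, raised to A# by the sharp.

C, F, A#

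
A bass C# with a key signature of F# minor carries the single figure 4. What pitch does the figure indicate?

Counting 3 letter steps above C# lands on F; in F# minor, that letter is F#.

F#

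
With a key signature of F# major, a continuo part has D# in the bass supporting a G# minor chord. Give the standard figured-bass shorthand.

6/4

D# is the fifth of G# minor, so the chord is in second inversion.
A triad in second inversion is figured 6/4, conventionally abbreviated 6/4.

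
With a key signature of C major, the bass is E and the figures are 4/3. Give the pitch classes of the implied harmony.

E, G, A, C

The written figures 4/3 are shorthand for 6/4/3: the 6 is implied.
A third above E in this key is G.
A fourth above E in this key is A.
A sixth above E in this key is C.
Together with the bass E, this spells A minor seventh in second inversion.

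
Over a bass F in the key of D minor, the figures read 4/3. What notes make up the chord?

F, A, Bb, D

The written figures 4/3 are shorthand for 6/4/3: the 6 is implied.
A third above F in this key is A.
A fourth above F in this key is Bb.
A sixth above F in this key is D.
Together with the bass F, this spells Bb major seventh in second inversion.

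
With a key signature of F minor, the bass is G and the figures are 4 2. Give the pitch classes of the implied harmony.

The written figures 4 2 are shorthand for 6/4/2: the 6 is implied.
A second above G in this key is Ab.
A fourth above G in this key is C.
A sixth above G in this key is Eb.
Together with the bass G, this spells Ab major seventh in third inversion.

G, Ab, C, Eb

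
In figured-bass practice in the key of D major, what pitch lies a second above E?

F#

Counting 1 letter step above E lands on F; in D major, that letter is F#.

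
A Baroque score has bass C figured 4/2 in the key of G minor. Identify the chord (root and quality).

D minor seventh

The figures 4/2 indicate a seventh chord in third inversion.
In third inversion the root lies a second above the bass: a second above C in G minor is D.
The chord tones are C, D, F, A, giving D minor seventh.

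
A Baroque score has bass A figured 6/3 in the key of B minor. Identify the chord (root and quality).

F# minor

The figures 6/3 indicate a triad in first inversion.
In first inversion the root lies a sixth above the bass: a sixth above A in B minor is F#.
The chord tones are A, C#, F#, giving F# minor.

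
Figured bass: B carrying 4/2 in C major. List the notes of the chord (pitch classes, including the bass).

The written figures 4/2 are shorthand for 6/4/2: the 6 is implied.
A second above B in this key is C.
A fourth above B in this key is E.
A sixth above B in this key is G.
Together with the bass B, this spells C major seventh in third inversion.

B, C, E, G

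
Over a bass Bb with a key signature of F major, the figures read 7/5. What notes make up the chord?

The written figures 7/5 are shorthand for 7/5/3: the 3 is implied.
A third above Bb in this key is D.
A fifth above Bb in this key is F.
A seventh above Bb in this key is A.
Together with the bass Bb, this spells Bb major seventh in root position.

Bb, D, F, A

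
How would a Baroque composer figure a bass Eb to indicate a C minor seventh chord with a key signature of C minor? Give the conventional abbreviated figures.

6/5

Eb is the third of C minor seventh, so the chord is in first inversion.
A seventh chord in first inversion is figured 6/5/3, conventionally abbreviated 6/5.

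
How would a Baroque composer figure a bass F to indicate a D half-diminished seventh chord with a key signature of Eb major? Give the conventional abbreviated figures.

6/5

F is the third of D half-diminished seventh, so the chord is in first inversion.
A seventh chord in first inversion is figured 6/5/3, conventionally abbreviated 6/5.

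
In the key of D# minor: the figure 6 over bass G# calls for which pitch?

Counting 5 letter steps above G# lands on E; in D# minor, that letter is E#.

E#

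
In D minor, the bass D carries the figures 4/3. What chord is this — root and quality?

G minor seventh

The figures 4/3 indicate a seventh chord in second inversion.
In second inversion the root lies a fourth above the bass: a fourth above D in D minor is G.
The chord tones are D, F, G, Bb, giving G minor seventh.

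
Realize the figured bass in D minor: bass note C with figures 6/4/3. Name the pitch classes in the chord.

A third above C in this key is E.
A fourth above C in this key is F.
A sixth above C in this key is A.
Together with the bass C, this spells F major seventh in second inversion.

C, E, F, A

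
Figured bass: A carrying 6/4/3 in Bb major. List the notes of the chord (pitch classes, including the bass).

A third above A in this key is C.
A fourth above A in this key is D.
A sixth above A in this key is F.
Together with the bass A, this spells D minor seventh in second inversion.

A, C, D, F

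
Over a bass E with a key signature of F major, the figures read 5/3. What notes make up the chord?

A third above E in this key is G.
A fifth above E in this key is Bb.
Together with the bass E, this spells E diminished in root position.

E, G, Bb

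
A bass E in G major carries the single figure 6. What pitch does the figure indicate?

C

Counting 5 letter steps above E lands on C; in G major, that letter is C.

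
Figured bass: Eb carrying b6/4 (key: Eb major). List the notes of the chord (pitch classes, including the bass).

Eb, Ab, Cb

A fourth above Eb in this key is Ab.
A sixth above Eb in this key is C, lowered to Cb by the flat.
Together with the bass Eb, this spells Ab minor in second inversion.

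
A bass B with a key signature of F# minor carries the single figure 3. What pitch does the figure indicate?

D

Counting 2 letter steps above B lands on D; in F# minor, that letter is D.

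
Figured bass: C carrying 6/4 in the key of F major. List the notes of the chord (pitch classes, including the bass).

A fourth above C in this key is F.
A sixth above C in this key is A.
Together with the bass C, this spells F major in second inversion.

C, F, A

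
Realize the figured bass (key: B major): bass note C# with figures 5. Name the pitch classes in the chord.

The written figures 5 are shorthand for 5/3: the 3 is implied.
A third above C# in this key is E.
A fifth above C# in this key is G#.
Together with the bass C#, this spells C# minor in root position.

C#, E, G#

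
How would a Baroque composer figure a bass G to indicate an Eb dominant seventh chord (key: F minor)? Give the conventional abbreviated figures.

G is the third of Eb dominant seventh, so the chord is in first inversion.
A seventh chord in first inversion is figured 6/5/3, conventionally abbreviated 6/5.

6/5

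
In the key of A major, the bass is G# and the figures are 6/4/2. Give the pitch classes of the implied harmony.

G#, A, C#, E

A second above G# in this key is A.
A fourth above G# in this key is C#.
A sixth above G# in this key is E.
Together with the bass G#, this spells A major seventh in third inversion.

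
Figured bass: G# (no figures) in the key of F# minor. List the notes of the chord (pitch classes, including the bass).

G#, B, D

An unfigured bass implies 5/3.
A third above G# in this key is B.
A fifth above G# in this key is D.
Together with the bass G#, this spells G# diminished in root position.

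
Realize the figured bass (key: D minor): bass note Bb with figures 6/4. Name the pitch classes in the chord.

Bb, E, G

A fourth above Bb in this key is E.
A sixth above Bb in this key is G.
Together with the bass Bb, this spells E diminished in second inversion.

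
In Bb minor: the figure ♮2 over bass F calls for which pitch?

Counting 1 letter step above F lands on G; in Bb minor, that letter is Gb.
The ♮2 figure makes it natural, giving G.

G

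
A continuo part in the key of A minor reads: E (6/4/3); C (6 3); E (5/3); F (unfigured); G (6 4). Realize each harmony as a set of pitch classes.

E (6/4/3): E, G, A, C.
C (6/3): C, E, A.
E (5/3): E, G, B.
F (5/3): F, A, C.
G (6/4): G, C, E.

E, G, A, C | C, E, A | E, G, B | F, A, C | G, C, E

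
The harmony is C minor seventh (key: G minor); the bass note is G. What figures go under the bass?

4/3

G is the fifth of C minor seventh, so the chord is in second inversion.
A seventh chord in second inversion is figured 6/4/3, conventionally abbreviated 4/3.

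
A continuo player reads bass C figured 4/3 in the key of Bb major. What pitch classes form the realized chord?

The written figures 4/3 are shorthand for 6/4/3: the 6 is implied.
A third above C in this key is Eb.
A fourth above C in this key is F.
A sixth above C in this key is A.
Together with the bass C, this spells F dominant seventh in second inversion.

C, Eb, F, A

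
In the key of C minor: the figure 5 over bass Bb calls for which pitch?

Counting 4 letter steps above Bb lands on F; in C minor, that letter is F.

F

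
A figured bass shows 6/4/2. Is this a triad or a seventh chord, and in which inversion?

Intervals of 6/4/2 above the bass form a seventh chord; the bass is the seventh, so this is third inversion.

seventh chord, third inversion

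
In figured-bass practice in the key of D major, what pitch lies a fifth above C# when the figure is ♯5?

Counting 4 letter steps above C# lands on G; in D major, that letter is G.
The #5 figure raises it a semitone, giving G#.

G#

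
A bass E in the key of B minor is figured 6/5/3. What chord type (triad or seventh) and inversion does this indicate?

seventh chord, first inversion

Intervals of 6/5/3 above the bass form a seventh chord; the bass is the third, so this is first inversion.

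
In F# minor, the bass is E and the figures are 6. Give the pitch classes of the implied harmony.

The written figures 6 are shorthand for 6/3: the 3 is implied.
A third above E in this key is G#.
A sixth above E in this key is C#.
Together with the bass E, this spells C# minor in first inversion.

E, G#, C#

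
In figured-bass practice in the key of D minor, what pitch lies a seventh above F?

E

Counting 6 letter steps above F lands on E; in D minor, that letter is E.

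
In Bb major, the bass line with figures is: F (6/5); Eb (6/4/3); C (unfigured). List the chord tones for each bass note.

F (6/5/3): F, A, C, D.
Eb (6/4/3): Eb, G, A, C.
C (5/3): C, Eb, G.

F, A, C, D | Eb, G, A, C | C, Eb, G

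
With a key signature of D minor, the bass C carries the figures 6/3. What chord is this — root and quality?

A minor

The figures 6/3 indicate a triad in first inversion.
In first inversion the root lies a sixth above the bass: a sixth above C in D minor is A.
The chord tones are C, E, A, giving A minor.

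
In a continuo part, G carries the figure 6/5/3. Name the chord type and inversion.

Intervals of 6/5/3 above the bass form a seventh chord; the bass is the third, so this is first inversion.

seventh chord, first inversion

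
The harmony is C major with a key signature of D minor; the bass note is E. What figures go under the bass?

6

E is the third of C major, so the chord is in first inversion.
A triad in first inversion is figured 6/3, conventionally abbreviated 6.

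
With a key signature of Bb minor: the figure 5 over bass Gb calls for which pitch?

Db

Counting 4 letter steps above Gb lands on D; in Bb minor, that letter is Db.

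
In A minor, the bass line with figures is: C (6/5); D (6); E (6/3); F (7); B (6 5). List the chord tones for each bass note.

C, E, G, A | D, F, B | E, G, C | F, A, C, E | B, D, F, G

C (6/5/3): C, E, G, A.
D (6/3): D, F, B.
E (6/3): E, G, C.
F (7/5/3): F, A, C, E.
B (6/5/3): B, D, F, G.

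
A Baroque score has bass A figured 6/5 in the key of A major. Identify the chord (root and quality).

F# minor seventh

The figures 6/5 indicate a seventh chord in first inversion.
In first inversion the root lies a sixth above the bass: a sixth above A in A major is F#.
The chord tones are A, C#, E, F#, giving F# minor seventh.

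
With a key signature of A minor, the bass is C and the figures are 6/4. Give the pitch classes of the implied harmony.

A fourth above C in this key is F.
A sixth above C in this key is A.
Together with the bass C, this spells F major in second inversion.

C, F, A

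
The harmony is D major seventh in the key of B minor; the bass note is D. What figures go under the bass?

D is the root of D major seventh, so the chord is in root position.
A seventh chord in root position is figured 7/5/3, conventionally abbreviated 7.

7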